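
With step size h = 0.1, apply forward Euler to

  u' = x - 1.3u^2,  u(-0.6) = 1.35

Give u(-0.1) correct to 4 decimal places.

0.5543

Euler: u_{n+1} = u_n + h·f(x_n, u_n).
x=-0.600000, u=1.350000: f=-2.969250 → u ← 1.350000 + 0.1·(-2.969250) = 1.053075
x=-0.500000, u=1.053075: f=-1.941657 → u ← 1.053075 + 0.1·(-1.941657) = 0.858909
x=-0.400000, u=0.858909: f=-1.359043 → u ← 0.858909 + 0.1·(-1.359043) = 0.723005
x=-0.300000, u=0.723005: f=-0.979557 → u ← 0.723005 + 0.1·(-0.979557) = 0.625049
x=-0.200000, u=0.625049: f=-0.707893 → u ← 0.625049 + 0.1·(-0.707893) = 0.554260
u(-0.1) ≈ 0.5543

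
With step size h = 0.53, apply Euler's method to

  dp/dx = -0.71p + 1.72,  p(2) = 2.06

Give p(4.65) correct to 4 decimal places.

2.3883

Euler: p_{n+1} = p_n + h·f(x_n, p_n).
x=2.000000, p=2.060000: f=0.257400 → p ← 2.060000 + 0.53·0.257400 = 2.196422
x=2.530000, p=2.196422: f=0.160540 → p ← 2.196422 + 0.53·0.160540 = 2.281508
x=3.060000, p=2.281508: f=0.100129 → p ← 2.281508 + 0.53·0.100129 = 2.334577
x=3.590000, p=2.334577: f=0.062450 → p ← 2.334577 + 0.53·0.062450 = 2.367676
x=4.120000, p=2.367676: f=0.038950 → p ← 2.367676 + 0.53·0.038950 = 2.388319
p(4.65) ≈ 2.3883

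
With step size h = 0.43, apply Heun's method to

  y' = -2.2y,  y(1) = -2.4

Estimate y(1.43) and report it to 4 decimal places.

-1.2035

Heun: k1 = f(s_n, y_n); k2 = f(s_n + h, y_n + h·k1); y_{n+1} = y_n + (h/2)·(k1 + k2).
s=1.000000, y=-2.400000:
  k1 = f(1.000000, -2.400000) = 5.280000
  k2 = f(1.430000, -0.129600) = 0.285120
  y ← -2.400000 + (0.43/2)·(5.280000 + 0.285120) = -1.203499
y(1.43) ≈ -1.2035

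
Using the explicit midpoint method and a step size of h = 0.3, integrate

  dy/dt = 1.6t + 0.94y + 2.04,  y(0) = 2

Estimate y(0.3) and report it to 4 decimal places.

3.4138

Midpoint: k1 = f(t_n, y_n); k2 = f(t_n + h/2, y_n + (h/2)·k1); y_{n+1} = y_n + h·k2.
t=0.000000, y=2.000000:
  k1 = f(0.000000, 2.000000) = 3.920000
  k2 = f(0.150000, 2.588000) = 4.712720
  y ← 2.000000 + 0.3·4.712720 = 3.413816
y(0.3) ≈ 3.4138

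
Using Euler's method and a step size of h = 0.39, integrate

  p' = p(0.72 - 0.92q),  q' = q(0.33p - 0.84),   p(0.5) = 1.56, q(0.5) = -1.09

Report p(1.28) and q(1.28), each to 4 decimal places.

4.2312, -0.9594

Euler on (p,q): p_{n+1} = p_n + h·p', q_{n+1} = q_n + h·q'.
0.500000: (1.560000, -1.090000); f=(2.687568, 0.354468) → (2.608152, -0.951757)
0.890000: (2.608152, -0.951757); f=(4.161611, -0.019692) → (4.231180, -0.959437)
(p(1.28), q(1.28)) ≈ (4.2312, -0.9594)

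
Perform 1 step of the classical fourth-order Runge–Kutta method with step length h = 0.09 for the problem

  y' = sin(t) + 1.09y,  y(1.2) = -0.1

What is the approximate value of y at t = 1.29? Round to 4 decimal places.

RK4: k1 = f(t_n, y_n); k2 = f(t_n + h/2, y_n + (h/2)·k1); k3 = f(t_n + h/2, y_n + (h/2)·k2); k4 = f(t_n + h, y_n + h·k3); y_{n+1} = y_n + (h/6)·(k1 + 2k2 + 2k3 + k4).
t=1.200000, y=-0.100000:
  k1 = f(1.200000, -0.100000) = 0.823039
  k2 = f(1.245000, -0.062963) = 0.878766
  k3 = f(1.245000, -0.060456) = 0.881500
  k4 = f(1.290000, -0.020665) = 0.938310
  y ← -0.100000 + (0.09/6)·(k1 + 2k2 + 2k3 + k4) = -0.020772
y(1.29) ≈ -0.0208

-0.0208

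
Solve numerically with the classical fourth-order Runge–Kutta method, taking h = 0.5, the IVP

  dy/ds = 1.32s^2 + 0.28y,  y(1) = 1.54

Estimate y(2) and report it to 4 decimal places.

5.4859

RK4: k1 = f(s_n, y_n); k2 = f(s_n + h/2, y_n + (h/2)·k1); k3 = f(s_n + h/2, y_n + (h/2)·k2); k4 = f(s_n + h, y_n + h·k3); y_{n+1} = y_n + (h/6)·(k1 + 2k2 + 2k3 + k4).
s=1.000000, y=1.540000:
  k1 = f(1.000000, 1.540000) = 1.751200
  k2 = f(1.250000, 1.977800) = 2.616284
  k3 = f(1.250000, 2.194071) = 2.676840
  k4 = f(1.500000, 2.878420) = 3.775958
  y ← 1.540000 + (0.5/6)·(k1 + 2k2 + 2k3 + k4) = 2.882784
s=1.500000, y=2.882784:
  k1 = f(1.500000, 2.882784) = 3.777179
  k2 = f(1.750000, 3.827079) = 5.114082
  k3 = f(1.750000, 4.161304) = 5.207665
  k4 = f(2.000000, 5.486616) = 6.816253
  y ← 2.882784 + (0.5/6)·(k1 + 2k2 + 2k3 + k4) = 5.485861
y(2) ≈ 5.4859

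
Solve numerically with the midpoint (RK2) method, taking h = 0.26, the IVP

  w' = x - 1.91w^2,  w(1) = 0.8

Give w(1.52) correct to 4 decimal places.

0.8389

Midpoint: k1 = f(x_n, w_n); k2 = f(x_n + h/2, w_n + (h/2)·k1); w_{n+1} = w_n + h·k2.
x=1.000000, w=0.800000:
  k1 = f(1.000000, 0.800000) = -0.222400
  k2 = f(1.130000, 0.771088) = -0.005642
  w ← 0.800000 + 0.26·(-0.005642) = 0.798533
x=1.260000, w=0.798533:
  k1 = f(1.260000, 0.798533) = 0.042078
  k2 = f(1.390000, 0.804003) = 0.155335
  w ← 0.798533 + 0.26·0.155335 = 0.838920
w(1.52) ≈ 0.8389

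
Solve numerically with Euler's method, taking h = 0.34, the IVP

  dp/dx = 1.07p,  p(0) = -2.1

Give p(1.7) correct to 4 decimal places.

Euler: p_{n+1} = p_n + h·f(x_n, p_n).
x=0.000000, p=-2.100000: f=-2.247000 → p ← -2.100000 + 0.34·(-2.247000) = -2.863980
x=0.340000, p=-2.863980: f=-3.064459 → p ← -2.863980 + 0.34·(-3.064459) = -3.905896
x=0.680000, p=-3.905896: f=-4.179309 → p ← -3.905896 + 0.34·(-4.179309) = -5.326861
x=1.020000, p=-5.326861: f=-5.699741 → p ← -5.326861 + 0.34·(-5.699741) = -7.264773
x=1.360000, p=-7.264773: f=-7.773307 → p ← -7.264773 + 0.34·(-7.773307) = -9.907697
p(1.7) ≈ -9.9077

-9.9077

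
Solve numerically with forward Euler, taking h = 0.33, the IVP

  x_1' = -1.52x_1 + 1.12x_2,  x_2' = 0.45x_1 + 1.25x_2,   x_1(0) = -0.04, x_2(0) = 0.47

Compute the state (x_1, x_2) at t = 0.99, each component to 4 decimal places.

0.5113, 1.3924

Euler on (x_1,x_2): x_1_{n+1} = x_1_n + h·x_1', x_2_{n+1} = x_2_n + h·x_2'.
0.000000: (-0.040000, 0.470000); f=(0.587200, 0.569500) → (0.153776, 0.657935)
0.330000: (0.153776, 0.657935); f=(0.503148, 0.891618) → (0.319815, 0.952169)
0.660000: (0.319815, 0.952169); f=(0.580311, 1.334128) → (0.511317, 1.392431)
(x_1(0.99), x_2(0.99)) ≈ (0.5113, 1.3924)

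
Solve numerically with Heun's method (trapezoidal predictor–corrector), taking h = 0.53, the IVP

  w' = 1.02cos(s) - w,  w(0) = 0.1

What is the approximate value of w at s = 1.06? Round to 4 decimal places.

Heun: k1 = f(s_n, w_n); k2 = f(s_n + h, w_n + h·k1); w_{n+1} = w_n + (h/2)·(k1 + k2).
s=0.000000, w=0.100000:
  k1 = f(0.000000, 0.100000) = 0.920000
  k2 = f(0.530000, 0.587600) = 0.292463
  w ← 0.100000 + (0.53/2)·(0.920000 + 0.292463) = 0.421303
s=0.530000, w=0.421303:
  k1 = f(0.530000, 0.421303) = 0.458760
  k2 = f(1.060000, 0.664446) = -0.165796
  w ← 0.421303 + (0.53/2)·(0.458760 + (-0.165796)) = 0.498938
w(1.06) ≈ 0.4989

0.4989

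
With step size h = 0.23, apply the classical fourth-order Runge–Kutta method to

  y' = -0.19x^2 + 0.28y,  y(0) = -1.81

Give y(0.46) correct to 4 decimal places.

-2.0652

RK4: k1 = f(x_n, y_n); k2 = f(x_n + h/2, y_n + (h/2)·k1); k3 = f(x_n + h/2, y_n + (h/2)·k2); k4 = f(x_n + h, y_n + h·k3); y_{n+1} = y_n + (h/6)·(k1 + 2k2 + 2k3 + k4).
x=0.000000, y=-1.810000:
  k1 = f(0.000000, -1.810000) = -0.506800
  k2 = f(0.115000, -1.868282) = -0.525632
  k3 = f(0.115000, -1.870448) = -0.526238
  k4 = f(0.230000, -1.931035) = -0.550741
  y ← -1.810000 + (0.23/6)·(k1 + 2k2 + 2k3 + k4) = -1.931182
x=0.230000, y=-1.931182:
  k1 = f(0.230000, -1.931182) = -0.550782
  k2 = f(0.345000, -1.994522) = -0.581081
  k3 = f(0.345000, -1.998007) = -0.582057
  k4 = f(0.460000, -2.065055) = -0.618420
  y ← -1.931182 + (0.23/6)·(k1 + 2k2 + 2k3 + k4) = -2.065176
y(0.46) ≈ -2.0652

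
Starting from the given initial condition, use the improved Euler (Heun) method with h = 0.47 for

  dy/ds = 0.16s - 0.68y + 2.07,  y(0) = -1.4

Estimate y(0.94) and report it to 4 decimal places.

0.7266

Heun: k1 = f(s_n, y_n); k2 = f(s_n + h, y_n + h·k1); y_{n+1} = y_n + (h/2)·(k1 + k2).
s=0.000000, y=-1.400000:
  k1 = f(0.000000, -1.400000) = 3.022000
  k2 = f(0.470000, 0.020340) = 2.131369
  y ← -1.400000 + (0.47/2)·(3.022000 + 2.131369) = -0.188958
s=0.470000, y=-0.188958:
  k1 = f(0.470000, -0.188958) = 2.273692
  k2 = f(0.940000, 0.879677) = 1.622220
  y ← -0.188958 + (0.47/2)·(2.273692 + 1.622220) = 0.726581
y(0.94) ≈ 0.7266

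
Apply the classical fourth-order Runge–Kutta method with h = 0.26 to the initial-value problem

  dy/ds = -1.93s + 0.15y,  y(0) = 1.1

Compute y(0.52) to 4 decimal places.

RK4: k1 = f(s_n, y_n); k2 = f(s_n + h/2, y_n + (h/2)·k1); k3 = f(s_n + h/2, y_n + (h/2)·k2); k4 = f(s_n + h, y_n + h·k3); y_{n+1} = y_n + (h/6)·(k1 + 2k2 + 2k3 + k4).
s=0.000000, y=1.100000:
  k1 = f(0.000000, 1.100000) = 0.165000
  k2 = f(0.130000, 1.121450) = -0.082683
  k3 = f(0.130000, 1.089251) = -0.087512
  k4 = f(0.260000, 1.077247) = -0.340213
  y ← 1.100000 + (0.26/6)·(k1 + 2k2 + 2k3 + k4) = 1.077657
s=0.260000, y=1.077657:
  k1 = f(0.260000, 1.077657) = -0.340151
  k2 = f(0.390000, 1.033438) = -0.597684
  k3 = f(0.390000, 0.999958) = -0.602706
  k4 = f(0.520000, 0.920954) = -0.865457
  y ← 1.077657 + (0.26/6)·(k1 + 2k2 + 2k3 + k4) = 0.921380
y(0.52) ≈ 0.9214

0.9214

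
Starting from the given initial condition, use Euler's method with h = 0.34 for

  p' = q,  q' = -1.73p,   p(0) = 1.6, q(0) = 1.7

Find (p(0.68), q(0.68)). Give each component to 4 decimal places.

Euler on (p,q): p_{n+1} = p_n + h·p', q_{n+1} = q_n + h·q'.
0.000000: (1.600000, 1.700000); f=(1.700000, -2.768000) → (2.178000, 0.758880)
0.340000: (2.178000, 0.758880); f=(0.758880, -3.767940) → (2.436019, -0.522220)
(p(0.68), q(0.68)) ≈ (2.4360, -0.5222)

2.4360, -0.5222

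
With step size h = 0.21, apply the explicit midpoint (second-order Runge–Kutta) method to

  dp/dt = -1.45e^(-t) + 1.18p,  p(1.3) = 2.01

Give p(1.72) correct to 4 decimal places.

3.1079

Midpoint: k1 = f(t_n, p_n); k2 = f(t_n + h/2, p_n + (h/2)·k1); p_{n+1} = p_n + h·k2.
t=1.300000, p=2.010000:
  k1 = f(1.300000, 2.010000) = 1.976629
  k2 = f(1.405000, 2.217546) = 2.260922
  p ← 2.010000 + 0.21·2.260922 = 2.484794
t=1.510000, p=2.484794:
  k1 = f(1.510000, 2.484794) = 2.611737
  k2 = f(1.615000, 2.759026) = 2.967259
  p ← 2.484794 + 0.21·2.967259 = 3.107918
p(1.72) ≈ 3.1079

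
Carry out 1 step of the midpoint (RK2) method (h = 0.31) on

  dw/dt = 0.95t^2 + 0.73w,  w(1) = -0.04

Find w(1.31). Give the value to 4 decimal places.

Midpoint: k1 = f(t_n, w_n); k2 = f(t_n + h/2, w_n + (h/2)·k1); w_{n+1} = w_n + h·k2.
t=1.000000, w=-0.040000:
  k1 = f(1.000000, -0.040000) = 0.920800
  k2 = f(1.155000, 0.102724) = 1.342312
  w ← -0.040000 + 0.31·1.342312 = 0.376117
w(1.31) ≈ 0.3761

0.3761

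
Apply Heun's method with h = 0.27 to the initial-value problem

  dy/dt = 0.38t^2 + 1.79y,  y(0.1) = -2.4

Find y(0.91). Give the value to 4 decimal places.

Heun: k1 = f(t_n, y_n); k2 = f(t_n + h, y_n + h·k1); y_{n+1} = y_n + (h/2)·(k1 + k2).
t=0.100000, y=-2.400000:
  k1 = f(0.100000, -2.400000) = -4.292200
  k2 = f(0.370000, -3.558894) = -6.318398
  y ← -2.400000 + (0.27/2)·(-4.292200 + (-6.318398)) = -3.832431
t=0.370000, y=-3.832431:
  k1 = f(0.370000, -3.832431) = -6.808029
  k2 = f(0.640000, -5.670599) = -9.994724
  y ← -3.832431 + (0.27/2)·(-6.808029 + (-9.994724)) = -6.100802
t=0.640000, y=-6.100802:
  k1 = f(0.640000, -6.100802) = -10.764788
  k2 = f(0.910000, -9.007295) = -15.808380
  y ← -6.100802 + (0.27/2)·(-10.764788 + (-15.808380)) = -9.688180
y(0.91) ≈ -9.6882

-9.6882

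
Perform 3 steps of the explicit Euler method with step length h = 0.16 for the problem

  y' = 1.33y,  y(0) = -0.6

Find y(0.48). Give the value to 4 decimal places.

Euler: y_{n+1} = y_n + h·f(t_n, y_n).
t=0.000000, y=-0.600000: f=-0.798000 → y ← -0.600000 + 0.16·(-0.798000) = -0.727680
t=0.160000, y=-0.727680: f=-0.967814 → y ← -0.727680 + 0.16·(-0.967814) = -0.882530
t=0.320000, y=-0.882530: f=-1.173765 → y ← -0.882530 + 0.16·(-1.173765) = -1.070333
y(0.48) ≈ -1.0703

-1.0703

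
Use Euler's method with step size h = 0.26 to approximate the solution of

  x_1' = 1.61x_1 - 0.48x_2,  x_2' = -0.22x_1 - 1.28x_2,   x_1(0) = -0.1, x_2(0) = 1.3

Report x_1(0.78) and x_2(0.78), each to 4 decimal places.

Euler on (x_1,x_2): x_1_{n+1} = x_1_n + h·x_1', x_2_{n+1} = x_2_n + h·x_2'.
0.000000: (-0.100000, 1.300000); f=(-0.785000, -1.642000) → (-0.304100, 0.873080)
0.260000: (-0.304100, 0.873080); f=(-0.908679, -1.050640) → (-0.540357, 0.599913)
0.520000: (-0.540357, 0.599913); f=(-1.157933, -0.649011) → (-0.841419, 0.431171)
(x_1(0.78), x_2(0.78)) ≈ (-0.8414, 0.4312)

-0.8414, 0.4312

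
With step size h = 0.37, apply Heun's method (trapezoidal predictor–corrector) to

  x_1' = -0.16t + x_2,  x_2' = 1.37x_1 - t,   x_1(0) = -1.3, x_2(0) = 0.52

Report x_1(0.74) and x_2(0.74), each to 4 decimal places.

Heun on (x_1,x_2): k1 = f(t_n, state_n); k2 = f(t_n + h, state_n + h·k1); state_{n+1} = state_n + (h/2)·(k1 + k2).
0.000000: (-1.300000, 0.520000)
  k1 = (0.520000, -1.781000)
  predictor → (-1.107600, -0.138970)
  k2 = (-0.198170, -1.887412)
  → (-1.240461, -0.158656)
0.370000: (-1.240461, -0.158656)
  k1 = (-0.217856, -2.069432)
  predictor → (-1.321068, -0.924346)
  k2 = (-1.042746, -2.549864)
  → (-1.473673, -1.013226)
(x_1(0.74), x_2(0.74)) ≈ (-1.4737, -1.0132)

-1.4737, -1.0132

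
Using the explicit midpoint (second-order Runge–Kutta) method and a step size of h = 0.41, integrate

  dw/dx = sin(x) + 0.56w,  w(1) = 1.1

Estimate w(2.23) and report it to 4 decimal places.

Midpoint: k1 = f(x_n, w_n); k2 = f(x_n + h/2, w_n + (h/2)·k1); w_{n+1} = w_n + h·k2.
x=1.000000, w=1.100000:
  k1 = f(1.000000, 1.100000) = 1.457471
  k2 = f(1.205000, 1.398782) = 1.717157
  w ← 1.100000 + 0.41·1.717157 = 1.804034
x=1.410000, w=1.804034:
  k1 = f(1.410000, 1.804034) = 1.997359
  k2 = f(1.615000, 2.213493) = 2.238579
  w ← 1.804034 + 0.41·2.238579 = 2.721852
x=1.820000, w=2.721852:
  k1 = f(1.820000, 2.721852) = 2.493346
  k2 = f(2.025000, 3.232988) = 2.709084
  w ← 2.721852 + 0.41·2.709084 = 3.832576
w(2.23) ≈ 3.8326

3.8326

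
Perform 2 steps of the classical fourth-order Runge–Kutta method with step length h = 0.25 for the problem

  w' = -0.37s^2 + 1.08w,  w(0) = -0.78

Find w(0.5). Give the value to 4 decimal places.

-1.3562

RK4: k1 = f(s_n, w_n); k2 = f(s_n + h/2, w_n + (h/2)·k1); k3 = f(s_n + h/2, w_n + (h/2)·k2); k4 = f(s_n + h, w_n + h·k3); w_{n+1} = w_n + (h/6)·(k1 + 2k2 + 2k3 + k4).
s=0.000000, w=-0.780000:
  k1 = f(0.000000, -0.780000) = -0.842400
  k2 = f(0.125000, -0.885300) = -0.961905
  k3 = f(0.125000, -0.900238) = -0.978038
  k4 = f(0.250000, -1.024510) = -1.129595
  w ← -0.780000 + (0.25/6)·(k1 + 2k2 + 2k3 + k4) = -1.023828
s=0.250000, w=-1.023828:
  k1 = f(0.250000, -1.023828) = -1.128860
  k2 = f(0.375000, -1.164936) = -1.310162
  k3 = f(0.375000, -1.187599) = -1.334638
  k4 = f(0.500000, -1.357488) = -1.558587
  w ← -1.023828 + (0.25/6)·(k1 + 2k2 + 2k3 + k4) = -1.356205
w(0.5) ≈ -1.3562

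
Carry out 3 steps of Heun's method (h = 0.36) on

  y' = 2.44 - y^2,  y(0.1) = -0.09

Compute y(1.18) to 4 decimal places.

1.3441

Heun: k1 = f(t_n, y_n); k2 = f(t_n + h, y_n + h·k1); y_{n+1} = y_n + (h/2)·(k1 + k2).
t=0.100000, y=-0.090000:
  k1 = f(0.100000, -0.090000) = 2.431900
  k2 = f(0.460000, 0.785484) = 1.823015
  y ← -0.090000 + (0.36/2)·(2.431900 + 1.823015) = 0.675885
t=0.460000, y=0.675885:
  k1 = f(0.460000, 0.675885) = 1.983180
  k2 = f(0.820000, 1.389829) = 0.508374
  y ← 0.675885 + (0.36/2)·(1.983180 + 0.508374) = 1.124364
t=0.820000, y=1.124364:
  k1 = f(0.820000, 1.124364) = 1.175805
  k2 = f(1.180000, 1.547654) = 0.044767
  y ← 1.124364 + (0.36/2)·(1.175805 + 0.044767) = 1.344067
y(1.18) ≈ 1.3441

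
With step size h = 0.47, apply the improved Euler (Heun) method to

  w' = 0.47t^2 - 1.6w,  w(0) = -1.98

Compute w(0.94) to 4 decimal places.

Heun: k1 = f(t_n, w_n); k2 = f(t_n + h, w_n + h·k1); w_{n+1} = w_n + (h/2)·(k1 + k2).
t=0.000000, w=-1.980000:
  k1 = f(0.000000, -1.980000) = 3.168000
  k2 = f(0.470000, -0.491040) = 0.889487
  w ← -1.980000 + (0.47/2)·(3.168000 + 0.889487) = -1.026491
t=0.470000, w=-1.026491:
  k1 = f(0.470000, -1.026491) = 1.746208
  k2 = f(0.940000, -0.205773) = 0.744529
  w ← -1.026491 + (0.47/2)·(1.746208 + 0.744529) = -0.441167
w(0.94) ≈ -0.4412

-0.4412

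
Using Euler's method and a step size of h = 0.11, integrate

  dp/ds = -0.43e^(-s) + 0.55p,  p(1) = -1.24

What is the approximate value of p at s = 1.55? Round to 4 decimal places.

-1.7441

Euler: p_{n+1} = p_n + h·f(s_n, p_n).
s=1.000000, p=-1.240000: f=-0.840188 → p ← -1.240000 + 0.11·(-0.840188) = -1.332421
s=1.110000, p=-1.332421: f=-0.874542 → p ← -1.332421 + 0.11·(-0.874542) = -1.428620
s=1.220000, p=-1.428620: f=-0.912690 → p ← -1.428620 + 0.11·(-0.912690) = -1.529016
s=1.330000, p=-1.529016: f=-0.954684 → p ← -1.529016 + 0.11·(-0.954684) = -1.634031
s=1.440000, p=-1.634031: f=-1.000596 → p ← -1.634031 + 0.11·(-1.000596) = -1.744097
p(1.55) ≈ -1.7441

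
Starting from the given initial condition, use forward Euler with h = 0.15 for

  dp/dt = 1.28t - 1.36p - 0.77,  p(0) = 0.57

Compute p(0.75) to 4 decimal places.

0.0319

Euler: p_{n+1} = p_n + h·f(t_n, p_n).
t=0.000000, p=0.570000: f=-1.545200 → p ← 0.570000 + 0.15·(-1.545200) = 0.338220
t=0.150000, p=0.338220: f=-1.037979 → p ← 0.338220 + 0.15·(-1.037979) = 0.182523
t=0.300000, p=0.182523: f=-0.634231 → p ← 0.182523 + 0.15·(-0.634231) = 0.087388
t=0.450000, p=0.087388: f=-0.312848 → p ← 0.087388 + 0.15·(-0.312848) = 0.040461
t=0.600000, p=0.040461: f=-0.057027 → p ← 0.040461 + 0.15·(-0.057027) = 0.031907
p(0.75) ≈ 0.0319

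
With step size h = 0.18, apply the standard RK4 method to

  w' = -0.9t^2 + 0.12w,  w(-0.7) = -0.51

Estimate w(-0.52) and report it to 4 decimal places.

-0.5826

RK4: k1 = f(t_n, w_n); k2 = f(t_n + h/2, w_n + (h/2)·k1); k3 = f(t_n + h/2, w_n + (h/2)·k2); k4 = f(t_n + h, w_n + h·k3); w_{n+1} = w_n + (h/6)·(k1 + 2k2 + 2k3 + k4).
t=-0.700000, w=-0.510000:
  k1 = f(-0.700000, -0.510000) = -0.502200
  k2 = f(-0.610000, -0.555198) = -0.401514
  k3 = f(-0.610000, -0.546136) = -0.400426
  k4 = f(-0.520000, -0.582077) = -0.313209
  w ← -0.510000 + (0.18/6)·(k1 + 2k2 + 2k3 + k4) = -0.582579
w(-0.52) ≈ -0.5826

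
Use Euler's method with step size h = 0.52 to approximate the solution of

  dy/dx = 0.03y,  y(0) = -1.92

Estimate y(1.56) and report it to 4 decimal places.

Euler: y_{n+1} = y_n + h·f(x_n, y_n).
x=0.000000, y=-1.920000: f=-0.057600 → y ← -1.920000 + 0.52·(-0.057600) = -1.949952
x=0.520000, y=-1.949952: f=-0.058499 → y ← -1.949952 + 0.52·(-0.058499) = -1.980371
x=1.040000, y=-1.980371: f=-0.059411 → y ← -1.980371 + 0.52·(-0.059411) = -2.011265
y(1.56) ≈ -2.0113

-2.0113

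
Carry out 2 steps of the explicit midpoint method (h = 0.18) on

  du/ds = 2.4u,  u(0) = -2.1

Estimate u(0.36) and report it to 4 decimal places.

-4.8858

Midpoint: k1 = f(s_n, u_n); k2 = f(s_n + h/2, u_n + (h/2)·k1); u_{n+1} = u_n + h·k2.
s=0.000000, u=-2.100000:
  k1 = f(0.000000, -2.100000) = -5.040000
  k2 = f(0.090000, -2.553600) = -6.128640
  u ← -2.100000 + 0.18·(-6.128640) = -3.203155
s=0.180000, u=-3.203155:
  k1 = f(0.180000, -3.203155) = -7.687572
  k2 = f(0.270000, -3.895037) = -9.348088
  u ← -3.203155 + 0.18·(-9.348088) = -4.885811
u(0.36) ≈ -4.8858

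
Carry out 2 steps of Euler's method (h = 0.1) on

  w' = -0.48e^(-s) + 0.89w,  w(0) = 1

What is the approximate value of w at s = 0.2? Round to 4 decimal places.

Euler: w_{n+1} = w_n + h·f(s_n, w_n).
s=0.000000, w=1.000000: f=0.410000 → w ← 1.000000 + 0.1·0.410000 = 1.041000
s=0.100000, w=1.041000: f=0.492168 → w ← 1.041000 + 0.1·0.492168 = 1.090217
w(0.2) ≈ 1.0902

1.0902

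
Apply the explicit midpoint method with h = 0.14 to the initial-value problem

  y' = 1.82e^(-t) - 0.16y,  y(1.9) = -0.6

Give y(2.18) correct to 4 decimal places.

Midpoint: k1 = f(t_n, y_n); k2 = f(t_n + h/2, y_n + (h/2)·k1); y_{n+1} = y_n + h·k2.
t=1.900000, y=-0.600000:
  k1 = f(1.900000, -0.600000) = 0.368215
  k2 = f(1.970000, -0.574225) = 0.345687
  y ← -0.600000 + 0.14·0.345687 = -0.551604
t=2.040000, y=-0.551604:
  k1 = f(2.040000, -0.551604) = 0.324909
  k2 = f(2.110000, -0.528860) = 0.305271
  y ← -0.551604 + 0.14·0.305271 = -0.508866
y(2.18) ≈ -0.5089

-0.5089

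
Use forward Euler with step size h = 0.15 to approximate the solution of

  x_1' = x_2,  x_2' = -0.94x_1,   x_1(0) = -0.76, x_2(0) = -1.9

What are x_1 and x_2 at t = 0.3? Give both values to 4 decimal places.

-1.3139, -1.6455

Euler on (x_1,x_2): x_1_{n+1} = x_1_n + h·x_1', x_2_{n+1} = x_2_n + h·x_2'.
0.000000: (-0.760000, -1.900000); f=(-1.900000, 0.714400) → (-1.045000, -1.792840)
0.150000: (-1.045000, -1.792840); f=(-1.792840, 0.982300) → (-1.313926, -1.645495)
(x_1(0.3), x_2(0.3)) ≈ (-1.3139, -1.6455)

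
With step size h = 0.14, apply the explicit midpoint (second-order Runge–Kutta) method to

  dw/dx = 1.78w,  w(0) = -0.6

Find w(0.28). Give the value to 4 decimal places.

Midpoint: k1 = f(x_n, w_n); k2 = f(x_n + h/2, w_n + (h/2)·k1); w_{n+1} = w_n + h·k2.
x=0.000000, w=-0.600000:
  k1 = f(0.000000, -0.600000) = -1.068000
  k2 = f(0.070000, -0.674760) = -1.201073
  w ← -0.600000 + 0.14·(-1.201073) = -0.768150
x=0.140000, w=-0.768150:
  k1 = f(0.140000, -0.768150) = -1.367307
  k2 = f(0.210000, -0.863862) = -1.537674
  w ← -0.768150 + 0.14·(-1.537674) = -0.983425
w(0.28) ≈ -0.9834

-0.9834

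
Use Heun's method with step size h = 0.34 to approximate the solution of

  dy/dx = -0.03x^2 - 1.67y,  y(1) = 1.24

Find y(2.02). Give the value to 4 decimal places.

Heun: k1 = f(x_n, y_n); k2 = f(x_n + h, y_n + h·k1); y_{n+1} = y_n + (h/2)·(k1 + k2).
x=1.000000, y=1.240000:
  k1 = f(1.000000, 1.240000) = -2.100800
  k2 = f(1.340000, 0.525728) = -0.931834
  y ← 1.240000 + (0.34/2)·(-2.100800 + (-0.931834)) = 0.724452
x=1.340000, y=0.724452:
  k1 = f(1.340000, 0.724452) = -1.263703
  k2 = f(1.680000, 0.294793) = -0.576977
  y ← 0.724452 + (0.34/2)·(-1.263703 + (-0.576977)) = 0.411537
x=1.680000, y=0.411537:
  k1 = f(1.680000, 0.411537) = -0.771938
  k2 = f(2.020000, 0.149078) = -0.371372
  y ← 0.411537 + (0.34/2)·(-0.771938 + (-0.371372)) = 0.217174
y(2.02) ≈ 0.2172

0.2172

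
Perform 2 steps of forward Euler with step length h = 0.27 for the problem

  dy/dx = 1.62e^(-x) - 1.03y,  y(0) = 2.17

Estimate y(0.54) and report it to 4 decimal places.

Euler: y_{n+1} = y_n + h·f(x_n, y_n).
x=0.000000, y=2.170000: f=-0.615100 → y ← 2.170000 + 0.27·(-0.615100) = 2.003923
x=0.270000, y=2.003923: f=-0.827366 → y ← 2.003923 + 0.27·(-0.827366) = 1.780534
y(0.54) ≈ 1.7805

1.7805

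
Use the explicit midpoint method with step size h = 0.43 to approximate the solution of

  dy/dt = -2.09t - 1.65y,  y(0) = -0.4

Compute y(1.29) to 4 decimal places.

Midpoint: k1 = f(t_n, y_n); k2 = f(t_n + h/2, y_n + (h/2)·k1); y_{n+1} = y_n + h·k2.
t=0.000000, y=-0.400000:
  k1 = f(0.000000, -0.400000) = 0.660000
  k2 = f(0.215000, -0.258100) = -0.023485
  y ← -0.400000 + 0.43·(-0.023485) = -0.410099
t=0.430000, y=-0.410099:
  k1 = f(0.430000, -0.410099) = -0.222037
  k2 = f(0.645000, -0.457837) = -0.592620
  y ← -0.410099 + 0.43·(-0.592620) = -0.664925
t=0.860000, y=-0.664925:
  k1 = f(0.860000, -0.664925) = -0.700274
  k2 = f(1.075000, -0.815484) = -0.901202
  y ← -0.664925 + 0.43·(-0.901202) = -1.052442
y(1.29) ≈ -1.0524

-1.0524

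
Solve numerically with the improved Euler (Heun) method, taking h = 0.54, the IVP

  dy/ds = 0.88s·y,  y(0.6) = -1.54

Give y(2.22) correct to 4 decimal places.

-10.1660

Heun: k1 = f(s_n, y_n); k2 = f(s_n + h, y_n + h·k1); y_{n+1} = y_n + (h/2)·(k1 + k2).
s=0.600000, y=-1.540000:
  k1 = f(0.600000, -1.540000) = -0.813120
  k2 = f(1.140000, -1.979085) = -1.985418
  y ← -1.540000 + (0.54/2)·(-0.813120 + (-1.985418)) = -2.295605
s=1.140000, y=-2.295605:
  k1 = f(1.140000, -2.295605) = -2.302951
  k2 = f(1.680000, -3.539199) = -5.232352
  y ← -2.295605 + (0.54/2)·(-2.302951 + (-5.232352)) = -4.330137
s=1.680000, y=-4.330137:
  k1 = f(1.680000, -4.330137) = -6.401674
  k2 = f(2.220000, -7.787041) = -15.212764
  y ← -4.330137 + (0.54/2)·(-6.401674 + (-15.212764)) = -10.166035
y(2.22) ≈ -10.1660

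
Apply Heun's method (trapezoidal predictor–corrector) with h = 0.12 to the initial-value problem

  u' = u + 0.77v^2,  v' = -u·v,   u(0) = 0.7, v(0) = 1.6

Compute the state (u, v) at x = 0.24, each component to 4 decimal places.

1.3324, 1.2532

Heun on (u,v): k1 = f(x_n, state_n); k2 = f(x_n + h, state_n + h·k1); state_{n+1} = state_n + (h/2)·(k1 + k2).
0.000000: (0.700000, 1.600000)
  k1 = (2.671200, -1.120000)
  predictor → (1.020544, 1.465600)
  k2 = (2.674491, -1.495709)
  → (1.020741, 1.443057)
0.120000: (1.020741, 1.443057)
  k1 = (2.624201, -1.472989)
  predictor → (1.335646, 1.266299)
  k2 = (2.570350, -1.691326)
  → (1.332415, 1.253199)
(u(0.24), v(0.24)) ≈ (1.3324, 1.2532)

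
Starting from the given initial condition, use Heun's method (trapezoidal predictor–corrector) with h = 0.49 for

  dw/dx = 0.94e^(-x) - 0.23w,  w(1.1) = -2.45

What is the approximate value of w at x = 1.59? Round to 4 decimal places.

-2.0745

Heun: k1 = f(x_n, w_n); k2 = f(x_n + h, w_n + h·k1); w_{n+1} = w_n + (h/2)·(k1 + k2).
x=1.100000, w=-2.450000:
  k1 = f(1.100000, -2.450000) = 0.876399
  k2 = f(1.590000, -2.020565) = 0.656420
  w ← -2.450000 + (0.49/2)·(0.876399 + 0.656420) = -2.074459
w(1.59) ≈ -2.0745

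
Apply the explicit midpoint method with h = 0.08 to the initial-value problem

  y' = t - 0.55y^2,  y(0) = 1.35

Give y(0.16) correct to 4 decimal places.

Midpoint: k1 = f(t_n, y_n); k2 = f(t_n + h/2, y_n + (h/2)·k1); y_{n+1} = y_n + h·k2.
t=0.000000, y=1.350000:
  k1 = f(0.000000, 1.350000) = -1.002375
  k2 = f(0.040000, 1.309905) = -0.903718
  y ← 1.350000 + 0.08·(-0.903718) = 1.277703
t=0.080000, y=1.277703:
  k1 = f(0.080000, 1.277703) = -0.817888
  k2 = f(0.120000, 1.244987) = -0.732496
  y ← 1.277703 + 0.08·(-0.732496) = 1.219103
y(0.16) ≈ 1.2191

1.2191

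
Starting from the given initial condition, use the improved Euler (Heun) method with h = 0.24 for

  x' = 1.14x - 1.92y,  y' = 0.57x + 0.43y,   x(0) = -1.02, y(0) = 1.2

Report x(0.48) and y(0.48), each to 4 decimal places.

Heun on (x,y): k1 = f(s_n, state_n); k2 = f(s_n + h, state_n + h·k1); state_{n+1} = state_n + (h/2)·(k1 + k2).
0.000000: (-1.020000, 1.200000)
  k1 = (-3.466800, -0.065400)
  predictor → (-1.852032, 1.184304)
  k2 = (-4.385180, -0.546408)
  → (-1.962238, 1.126583)
0.240000: (-1.962238, 1.126583)
  k1 = (-4.399990, -0.634045)
  predictor → (-3.018235, 0.974412)
  k2 = (-5.311660, -1.301397)
  → (-3.127636, 0.894330)
(x(0.48), y(0.48)) ≈ (-3.1276, 0.8943)

-3.1276, 0.8943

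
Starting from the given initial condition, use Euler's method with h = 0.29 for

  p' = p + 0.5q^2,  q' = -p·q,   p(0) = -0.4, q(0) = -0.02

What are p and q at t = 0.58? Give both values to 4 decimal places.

-0.6655, -0.0257

Euler on (p,q): p_{n+1} = p_n + h·p', q_{n+1} = q_n + h·q'.
0.000000: (-0.400000, -0.020000); f=(-0.399800, -0.008000) → (-0.515942, -0.022320)
0.290000: (-0.515942, -0.022320); f=(-0.515693, -0.011516) → (-0.665493, -0.025660)
(p(0.58), q(0.58)) ≈ (-0.6655, -0.0257)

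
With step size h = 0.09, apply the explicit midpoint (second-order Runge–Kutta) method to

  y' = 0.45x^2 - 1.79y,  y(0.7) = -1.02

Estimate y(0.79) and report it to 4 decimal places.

-0.8480

Midpoint: k1 = f(x_n, y_n); k2 = f(x_n + h/2, y_n + (h/2)·k1); y_{n+1} = y_n + h·k2.
x=0.700000, y=-1.020000:
  k1 = f(0.700000, -1.020000) = 2.046300
  k2 = f(0.745000, -0.927917) = 1.910732
  y ← -1.020000 + 0.09·1.910732 = -0.848034
y(0.79) ≈ -0.8480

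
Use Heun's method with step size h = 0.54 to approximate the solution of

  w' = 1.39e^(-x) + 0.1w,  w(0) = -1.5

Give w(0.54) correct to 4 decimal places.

-0.9689

Heun: k1 = f(x_n, w_n); k2 = f(x_n + h, w_n + h·k1); w_{n+1} = w_n + (h/2)·(k1 + k2).
x=0.000000, w=-1.500000:
  k1 = f(0.000000, -1.500000) = 1.240000
  k2 = f(0.540000, -0.830400) = 0.726980
  w ← -1.500000 + (0.54/2)·(1.240000 + 0.726980) = -0.968915
w(0.54) ≈ -0.9689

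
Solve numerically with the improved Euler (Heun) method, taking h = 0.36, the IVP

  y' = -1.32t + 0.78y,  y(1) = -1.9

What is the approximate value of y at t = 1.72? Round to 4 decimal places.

Heun: k1 = f(t_n, y_n); k2 = f(t_n + h, y_n + h·k1); y_{n+1} = y_n + (h/2)·(k1 + k2).
t=1.000000, y=-1.900000:
  k1 = f(1.000000, -1.900000) = -2.802000
  k2 = f(1.360000, -2.908720) = -4.064002
  y ← -1.900000 + (0.36/2)·(-2.802000 + (-4.064002)) = -3.135880
t=1.360000, y=-3.135880:
  k1 = f(1.360000, -3.135880) = -4.241187
  k2 = f(1.720000, -4.662707) = -5.907312
  y ← -3.135880 + (0.36/2)·(-4.241187 + (-5.907312)) = -4.962610
y(1.72) ≈ -4.9626

-4.9626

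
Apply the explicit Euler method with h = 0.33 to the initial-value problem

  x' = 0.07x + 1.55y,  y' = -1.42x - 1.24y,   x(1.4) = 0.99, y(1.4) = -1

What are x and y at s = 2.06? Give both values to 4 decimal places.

-0.0265, -0.8581

Euler on (x,y): x_{n+1} = x_n + h·x', y_{n+1} = y_n + h·y'.
1.400000: (0.990000, -1.000000); f=(-1.480700, -0.165800) → (0.501369, -1.054714)
1.730000: (0.501369, -1.054714); f=(-1.599711, 0.595901) → (-0.026536, -0.858067)
(x(2.06), y(2.06)) ≈ (-0.0265, -0.8581)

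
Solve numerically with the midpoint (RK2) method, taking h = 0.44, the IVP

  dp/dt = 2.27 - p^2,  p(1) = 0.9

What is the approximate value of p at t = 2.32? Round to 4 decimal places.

1.4384

Midpoint: k1 = f(t_n, p_n); k2 = f(t_n + h/2, p_n + (h/2)·k1); p_{n+1} = p_n + h·k2.
t=1.000000, p=0.900000:
  k1 = f(1.000000, 0.900000) = 1.460000
  k2 = f(1.220000, 1.221200) = 0.778671
  p ← 0.900000 + 0.44·0.778671 = 1.242615
t=1.440000, p=1.242615:
  k1 = f(1.440000, 1.242615) = 0.725908
  k2 = f(1.660000, 1.402315) = 0.303513
  p ← 1.242615 + 0.44·0.303513 = 1.376161
t=1.880000, p=1.376161:
  k1 = f(1.880000, 1.376161) = 0.376181
  k2 = f(2.100000, 1.458921) = 0.141550
  p ← 1.376161 + 0.44·0.141550 = 1.438443
p(2.32) ≈ 1.4384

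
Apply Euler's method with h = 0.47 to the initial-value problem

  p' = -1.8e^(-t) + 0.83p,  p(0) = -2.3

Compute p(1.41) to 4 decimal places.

Euler: p_{n+1} = p_n + h·f(t_n, p_n).
t=0.000000, p=-2.300000: f=-3.709000 → p ← -2.300000 + 0.47·(-3.709000) = -4.043230
t=0.470000, p=-4.043230: f=-4.480885 → p ← -4.043230 + 0.47·(-4.480885) = -6.149246
t=0.940000, p=-6.149246: f=-5.807004 → p ← -6.149246 + 0.47·(-5.807004) = -8.878538
p(1.41) ≈ -8.8785

-8.8785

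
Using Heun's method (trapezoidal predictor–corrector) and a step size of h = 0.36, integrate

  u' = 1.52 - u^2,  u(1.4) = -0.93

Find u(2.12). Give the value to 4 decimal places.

Heun: k1 = f(s_n, u_n); k2 = f(s_n + h, u_n + h·k1); u_{n+1} = u_n + (h/2)·(k1 + k2).
s=1.400000, u=-0.930000:
  k1 = f(1.400000, -0.930000) = 0.655100
  k2 = f(1.760000, -0.694164) = 1.038136
  u ← -0.930000 + (0.36/2)·(0.655100 + 1.038136) = -0.625217
s=1.760000, u=-0.625217:
  k1 = f(1.760000, -0.625217) = 1.129103
  k2 = f(2.120000, -0.218740) = 1.472153
  u ← -0.625217 + (0.36/2)·(1.129103 + 1.472153) = -0.156991
u(2.12) ≈ -0.1570

-0.1570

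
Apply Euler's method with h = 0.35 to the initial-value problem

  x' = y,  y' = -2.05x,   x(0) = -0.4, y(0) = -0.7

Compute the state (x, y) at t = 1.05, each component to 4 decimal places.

-0.7721, 0.6163

Euler on (x,y): x_{n+1} = x_n + h·x', y_{n+1} = y_n + h·y'.
0.000000: (-0.400000, -0.700000); f=(-0.700000, 0.820000) → (-0.645000, -0.413000)
0.350000: (-0.645000, -0.413000); f=(-0.413000, 1.322250) → (-0.789550, 0.049787)
0.700000: (-0.789550, 0.049787); f=(0.049787, 1.618577) → (-0.772124, 0.616290)
(x(1.05), y(1.05)) ≈ (-0.7721, 0.6163)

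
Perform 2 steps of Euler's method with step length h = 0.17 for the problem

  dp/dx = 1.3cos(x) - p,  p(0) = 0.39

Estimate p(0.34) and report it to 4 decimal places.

0.6699

Euler: p_{n+1} = p_n + h·f(x_n, p_n).
x=0.000000, p=0.390000: f=0.910000 → p ← 0.390000 + 0.17·0.910000 = 0.544700
x=0.170000, p=0.544700: f=0.736560 → p ← 0.544700 + 0.17·0.736560 = 0.669915
p(0.34) ≈ 0.6699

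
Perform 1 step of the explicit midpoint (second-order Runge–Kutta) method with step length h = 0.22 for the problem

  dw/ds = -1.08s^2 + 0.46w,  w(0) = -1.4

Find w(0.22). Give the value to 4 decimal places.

Midpoint: k1 = f(s_n, w_n); k2 = f(s_n + h/2, w_n + (h/2)·k1); w_{n+1} = w_n + h·k2.
s=0.000000, w=-1.400000:
  k1 = f(0.000000, -1.400000) = -0.644000
  k2 = f(0.110000, -1.470840) = -0.689654
  w ← -1.400000 + 0.22·(-0.689654) = -1.551724
w(0.22) ≈ -1.5517

-1.5517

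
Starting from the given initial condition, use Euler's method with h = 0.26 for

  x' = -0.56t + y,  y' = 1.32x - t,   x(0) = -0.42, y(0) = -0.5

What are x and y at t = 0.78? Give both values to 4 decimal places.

-1.0652, -1.2949

Euler on (x,y): x_{n+1} = x_n + h·x', y_{n+1} = y_n + h·y'.
0.000000: (-0.420000, -0.500000); f=(-0.500000, -0.554400) → (-0.550000, -0.644144)
0.260000: (-0.550000, -0.644144); f=(-0.789744, -0.986000) → (-0.755333, -0.900504)
0.520000: (-0.755333, -0.900504); f=(-1.191704, -1.517040) → (-1.065176, -1.294934)
(x(0.78), y(0.78)) ≈ (-1.0652, -1.2949)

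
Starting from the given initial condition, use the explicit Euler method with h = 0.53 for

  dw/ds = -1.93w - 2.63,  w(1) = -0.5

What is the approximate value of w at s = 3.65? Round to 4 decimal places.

-1.3627

Euler: w_{n+1} = w_n + h·f(s_n, w_n).
s=1.000000, w=-0.500000: f=-1.665000 → w ← -0.500000 + 0.53·(-1.665000) = -1.382450
s=1.530000, w=-1.382450: f=0.038129 → w ← -1.382450 + 0.53·0.038129 = -1.362242
s=2.060000, w=-1.362242: f=-0.000873 → w ← -1.362242 + 0.53·(-0.000873) = -1.362705
s=2.590000, w=-1.362705: f=0.000020 → w ← -1.362705 + 0.53·0.000020 = -1.362694
s=3.120000, w=-1.362694: f=0.000000 → w ← -1.362694 + 0.53·0.000000 = -1.362694
w(3.65) ≈ -1.3627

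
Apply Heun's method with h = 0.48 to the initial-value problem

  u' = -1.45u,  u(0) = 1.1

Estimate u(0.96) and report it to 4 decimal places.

Heun: k1 = f(t_n, u_n); k2 = f(t_n + h, u_n + h·k1); u_{n+1} = u_n + (h/2)·(k1 + k2).
t=0.000000, u=1.100000:
  k1 = f(0.000000, 1.100000) = -1.595000
  k2 = f(0.480000, 0.334400) = -0.484880
  u ← 1.100000 + (0.48/2)·(-1.595000 + (-0.484880)) = 0.600829
t=0.480000, u=0.600829:
  k1 = f(0.480000, 0.600829) = -0.871202
  k2 = f(0.960000, 0.182652) = -0.264845
  u ← 0.600829 + (0.48/2)·(-0.871202 + (-0.264845)) = 0.328177
u(0.96) ≈ 0.3282

0.3282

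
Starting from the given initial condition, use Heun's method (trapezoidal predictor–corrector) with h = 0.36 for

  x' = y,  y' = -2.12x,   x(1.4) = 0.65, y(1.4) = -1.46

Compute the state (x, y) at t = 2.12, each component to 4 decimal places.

Heun on (x,y): k1 = f(t_n, state_n); k2 = f(t_n + h, state_n + h·k1); state_{n+1} = state_n + (h/2)·(k1 + k2).
1.400000: (0.650000, -1.460000)
  k1 = (-1.460000, -1.378000)
  predictor → (0.124400, -1.956080)
  k2 = (-1.956080, -0.263728)
  → (0.035106, -1.755511)
1.760000: (0.035106, -1.755511)
  k1 = (-1.755511, -0.074424)
  predictor → (-0.596878, -1.782304)
  k2 = (-1.782304, 1.265382)
  → (-0.601701, -1.541139)
(x(2.12), y(2.12)) ≈ (-0.6017, -1.5411)

-0.6017, -1.5411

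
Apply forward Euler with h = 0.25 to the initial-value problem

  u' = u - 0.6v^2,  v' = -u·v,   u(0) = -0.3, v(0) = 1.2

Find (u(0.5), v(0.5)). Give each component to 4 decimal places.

Euler on (u,v): u_{n+1} = u_n + h·u', v_{n+1} = v_n + h·v'.
0.000000: (-0.300000, 1.200000); f=(-1.164000, 0.360000) → (-0.591000, 1.290000)
0.250000: (-0.591000, 1.290000); f=(-1.589460, 0.762390) → (-0.988365, 1.480598)
(u(0.5), v(0.5)) ≈ (-0.9884, 1.4806)

-0.9884, 1.4806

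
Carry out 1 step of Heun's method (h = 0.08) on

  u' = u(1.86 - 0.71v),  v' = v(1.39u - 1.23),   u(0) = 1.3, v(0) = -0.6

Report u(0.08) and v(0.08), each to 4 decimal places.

Heun on (u,v): k1 = f(t_n, state_n); k2 = f(t_n + h, state_n + h·k1); state_{n+1} = state_n + (h/2)·(k1 + k2).
0.000000: (1.300000, -0.600000)
  k1 = (2.971800, -0.346200)
  predictor → (1.537744, -0.627696)
  k2 = (3.545521, -0.569612)
  → (1.560693, -0.636632)
(u(0.08), v(0.08)) ≈ (1.5607, -0.6366)

1.5607, -0.6366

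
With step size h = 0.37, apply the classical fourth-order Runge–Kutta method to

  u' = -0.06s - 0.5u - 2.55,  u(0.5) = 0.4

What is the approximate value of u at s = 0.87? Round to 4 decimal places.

RK4: k1 = f(s_n, u_n); k2 = f(s_n + h/2, u_n + (h/2)·k1); k3 = f(s_n + h/2, u_n + (h/2)·k2); k4 = f(s_n + h, u_n + h·k3); u_{n+1} = u_n + (h/6)·(k1 + 2k2 + 2k3 + k4).
s=0.500000, u=0.400000:
  k1 = f(0.500000, 0.400000) = -2.780000
  k2 = f(0.685000, -0.114300) = -2.533950
  k3 = f(0.685000, -0.068781) = -2.556710
  k4 = f(0.870000, -0.545983) = -2.329209
  u ← 0.400000 + (0.37/6)·(k1 + 2k2 + 2k3 + k4) = -0.542916
u(0.87) ≈ -0.5429

-0.5429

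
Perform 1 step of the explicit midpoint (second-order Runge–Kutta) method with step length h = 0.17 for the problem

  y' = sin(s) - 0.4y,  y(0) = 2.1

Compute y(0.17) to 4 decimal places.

1.9765

Midpoint: k1 = f(s_n, y_n); k2 = f(s_n + h/2, y_n + (h/2)·k1); y_{n+1} = y_n + h·k2.
s=0.000000, y=2.100000:
  k1 = f(0.000000, 2.100000) = -0.840000
  k2 = f(0.085000, 2.028600) = -0.726542
  y ← 2.100000 + 0.17·(-0.726542) = 1.976488
y(0.17) ≈ 1.9765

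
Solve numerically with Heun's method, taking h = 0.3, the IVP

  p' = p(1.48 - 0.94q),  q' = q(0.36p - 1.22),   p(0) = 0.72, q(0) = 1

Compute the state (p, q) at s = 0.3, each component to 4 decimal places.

Heun on (p,q): k1 = f(s_n, state_n); k2 = f(s_n + h, state_n + h·k1); state_{n+1} = state_n + (h/2)·(k1 + k2).
0.000000: (0.720000, 1.000000)
  k1 = (0.388800, -0.960800)
  predictor → (0.836640, 0.711760)
  k2 = (0.678470, -0.653972)
  → (0.880090, 0.757784)
(p(0.3), q(0.3)) ≈ (0.8801, 0.7578)

0.8801, 0.7578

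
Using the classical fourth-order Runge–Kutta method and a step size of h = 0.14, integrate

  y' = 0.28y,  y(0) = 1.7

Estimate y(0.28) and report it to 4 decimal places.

RK4: k1 = f(x_n, y_n); k2 = f(x_n + h/2, y_n + (h/2)·k1); k3 = f(x_n + h/2, y_n + (h/2)·k2); k4 = f(x_n + h, y_n + h·k3); y_{n+1} = y_n + (h/6)·(k1 + 2k2 + 2k3 + k4).
x=0.000000, y=1.700000:
  k1 = f(0.000000, 1.700000) = 0.476000
  k2 = f(0.070000, 1.733320) = 0.485330
  k3 = f(0.070000, 1.733973) = 0.485512
  k4 = f(0.140000, 1.767972) = 0.495032
  y ← 1.700000 + (0.14/6)·(k1 + 2k2 + 2k3 + k4) = 1.767963
x=0.140000, y=1.767963:
  k1 = f(0.140000, 1.767963) = 0.495030
  k2 = f(0.210000, 1.802615) = 0.504732
  k3 = f(0.210000, 1.803295) = 0.504922
  k4 = f(0.280000, 1.838653) = 0.514823
  y ← 1.767963 + (0.14/6)·(k1 + 2k2 + 2k3 + k4) = 1.838644
y(0.28) ≈ 1.8386

1.8386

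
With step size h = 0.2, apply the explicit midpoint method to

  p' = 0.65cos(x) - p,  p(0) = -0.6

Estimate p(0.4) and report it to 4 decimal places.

Midpoint: k1 = f(x_n, p_n); k2 = f(x_n + h/2, p_n + (h/2)·k1); p_{n+1} = p_n + h·k2.
x=0.000000, p=-0.600000:
  k1 = f(0.000000, -0.600000) = 1.250000
  k2 = f(0.100000, -0.475000) = 1.121753
  p ← -0.600000 + 0.2·1.121753 = -0.375649
x=0.200000, p=-0.375649:
  k1 = f(0.200000, -0.375649) = 1.012693
  k2 = f(0.300000, -0.274380) = 0.895349
  p ← -0.375649 + 0.2·0.895349 = -0.196580
p(0.4) ≈ -0.1966

-0.1966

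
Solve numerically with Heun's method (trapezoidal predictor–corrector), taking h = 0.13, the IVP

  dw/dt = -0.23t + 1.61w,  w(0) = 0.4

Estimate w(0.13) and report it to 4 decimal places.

Heun: k1 = f(t_n, w_n); k2 = f(t_n + h, w_n + h·k1); w_{n+1} = w_n + (h/2)·(k1 + k2).
t=0.000000, w=0.400000:
  k1 = f(0.000000, 0.400000) = 0.644000
  k2 = f(0.130000, 0.483720) = 0.748889
  w ← 0.400000 + (0.13/2)·(0.644000 + 0.748889) = 0.490538
w(0.13) ≈ 0.4905

0.4905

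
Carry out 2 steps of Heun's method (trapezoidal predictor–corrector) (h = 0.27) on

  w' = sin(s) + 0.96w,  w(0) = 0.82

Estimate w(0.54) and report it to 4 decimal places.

Heun: k1 = f(s_n, w_n); k2 = f(s_n + h, w_n + h·k1); w_{n+1} = w_n + (h/2)·(k1 + k2).
s=0.000000, w=0.820000:
  k1 = f(0.000000, 0.820000) = 0.787200
  k2 = f(0.270000, 1.032544) = 1.257974
  w ← 0.820000 + (0.27/2)·(0.787200 + 1.257974) = 1.096098
s=0.270000, w=1.096098:
  k1 = f(0.270000, 1.096098) = 1.318986
  k2 = f(0.540000, 1.452225) = 1.908272
  w ← 1.096098 + (0.27/2)·(1.318986 + 1.908272) = 1.531778
w(0.54) ≈ 1.5318

1.5318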